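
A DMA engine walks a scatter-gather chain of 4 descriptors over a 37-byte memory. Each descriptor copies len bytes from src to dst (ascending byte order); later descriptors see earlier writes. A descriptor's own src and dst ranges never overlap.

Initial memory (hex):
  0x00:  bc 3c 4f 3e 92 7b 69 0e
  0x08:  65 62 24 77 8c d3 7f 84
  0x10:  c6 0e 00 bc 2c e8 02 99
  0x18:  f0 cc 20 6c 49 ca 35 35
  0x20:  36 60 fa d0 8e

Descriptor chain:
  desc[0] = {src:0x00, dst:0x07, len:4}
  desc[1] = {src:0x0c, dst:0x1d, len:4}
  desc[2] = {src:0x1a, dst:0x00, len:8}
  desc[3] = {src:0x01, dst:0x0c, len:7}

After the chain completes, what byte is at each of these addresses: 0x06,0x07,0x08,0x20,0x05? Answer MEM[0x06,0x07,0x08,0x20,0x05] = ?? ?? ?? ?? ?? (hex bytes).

D0: mem[0x07..0x0a] <- [bc 3c 4f 3e]
D1: mem[0x1d..0x20] <- [8c d3 7f 84]
D2: mem[0x00..0x07] <- [20 6c 49 8c d3 7f 84 60]
D3: mem[0x0c..0x12] <- [6c 49 8c d3 7f 84 60]
query mem[0x06]=0x84, mem[0x07]=0x60, mem[0x08]=0x3c, mem[0x20]=0x84, mem[0x05]=0x7f

MEM[0x06,0x07,0x08,0x20,0x05] = 84 60 3c 84 7f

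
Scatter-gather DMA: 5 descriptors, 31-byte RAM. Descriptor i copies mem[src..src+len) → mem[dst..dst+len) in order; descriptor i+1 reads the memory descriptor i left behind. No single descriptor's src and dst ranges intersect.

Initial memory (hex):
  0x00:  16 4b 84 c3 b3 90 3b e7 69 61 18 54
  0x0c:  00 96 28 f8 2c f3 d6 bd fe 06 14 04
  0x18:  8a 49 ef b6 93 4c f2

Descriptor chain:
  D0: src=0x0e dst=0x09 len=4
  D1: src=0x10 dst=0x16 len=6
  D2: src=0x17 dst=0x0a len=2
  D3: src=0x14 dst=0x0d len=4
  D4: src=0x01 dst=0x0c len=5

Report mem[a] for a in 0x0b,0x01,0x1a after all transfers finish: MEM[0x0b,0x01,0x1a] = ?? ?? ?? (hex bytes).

MEM[0x0b,0x01,0x1a] = d6 4b fe

#0 dst[0x09+4] := {0x28,0xf8,0x2c,0xf3}
#1 dst[0x16+6] := {0x2c,0xf3,0xd6,0xbd,0xfe,0x06}
#2 dst[0x0a+2] := {0xf3,0xd6}
#3 dst[0x0d+4] := {0xfe,0x06,0x2c,0xf3}
#4 dst[0x0c+5] := {0x4b,0x84,0xc3,0xb3,0x90}
query mem[0x0b]=0xd6, mem[0x01]=0x4b, mem[0x1a]=0xfe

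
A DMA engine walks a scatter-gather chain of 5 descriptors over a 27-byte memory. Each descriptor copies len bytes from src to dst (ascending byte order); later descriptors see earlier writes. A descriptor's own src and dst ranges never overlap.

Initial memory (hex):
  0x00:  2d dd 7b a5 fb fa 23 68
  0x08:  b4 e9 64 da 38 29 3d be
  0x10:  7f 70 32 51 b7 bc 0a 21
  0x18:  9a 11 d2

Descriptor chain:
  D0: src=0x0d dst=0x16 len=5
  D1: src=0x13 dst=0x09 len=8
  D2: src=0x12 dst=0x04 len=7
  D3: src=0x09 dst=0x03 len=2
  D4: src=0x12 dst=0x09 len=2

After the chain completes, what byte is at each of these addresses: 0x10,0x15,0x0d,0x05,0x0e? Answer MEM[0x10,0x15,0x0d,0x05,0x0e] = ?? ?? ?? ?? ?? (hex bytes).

  after D0: wrote 5B at 0x16 = 293dbe7f70
  after D1: wrote 8B at 0x09 = 51b7bc293dbe7f70
  after D2: wrote 7B at 0x04 = 3251b7bc293dbe
  after D3: wrote 2B at 0x03 = 3dbe
  after D4: wrote 2B at 0x09 = 3251
query mem[0x10]=0x70, mem[0x15]=0xbc, mem[0x0d]=0x3d, mem[0x05]=0x51, mem[0x0e]=0xbe

MEM[0x10,0x15,0x0d,0x05,0x0e] = 70 bc 3d 51 be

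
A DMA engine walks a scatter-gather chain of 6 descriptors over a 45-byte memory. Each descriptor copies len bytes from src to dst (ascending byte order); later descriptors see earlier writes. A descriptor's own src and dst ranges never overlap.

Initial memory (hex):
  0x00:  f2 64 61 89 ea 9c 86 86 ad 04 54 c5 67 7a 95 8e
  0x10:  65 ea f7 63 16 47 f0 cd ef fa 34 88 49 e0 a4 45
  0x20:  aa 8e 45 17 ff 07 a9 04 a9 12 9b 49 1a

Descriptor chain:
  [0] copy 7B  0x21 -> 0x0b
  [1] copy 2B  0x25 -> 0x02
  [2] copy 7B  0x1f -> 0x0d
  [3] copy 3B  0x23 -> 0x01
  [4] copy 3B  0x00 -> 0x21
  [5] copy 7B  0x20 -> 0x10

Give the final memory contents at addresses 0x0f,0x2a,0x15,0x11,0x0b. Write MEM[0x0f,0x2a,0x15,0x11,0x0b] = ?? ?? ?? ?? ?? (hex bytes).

MEM[0x0f,0x2a,0x15,0x11,0x0b] = 8e 9b 07 f2 8e

[0] 0x21->0x0b len=7 : 8e 45 17 ff 07 a9 04
[1] 0x25->0x02 len=2 : 07 a9
[2] 0x1f->0x0d len=7 : 45 aa 8e 45 17 ff 07
[3] 0x23->0x01 len=3 : 17 ff 07
[4] 0x00->0x21 len=3 : f2 17 ff
[5] 0x20->0x10 len=7 : aa f2 17 ff ff 07 a9
query mem[0x0f]=0x8e, mem[0x2a]=0x9b, mem[0x15]=0x07, mem[0x11]=0xf2, mem[0x0b]=0x8e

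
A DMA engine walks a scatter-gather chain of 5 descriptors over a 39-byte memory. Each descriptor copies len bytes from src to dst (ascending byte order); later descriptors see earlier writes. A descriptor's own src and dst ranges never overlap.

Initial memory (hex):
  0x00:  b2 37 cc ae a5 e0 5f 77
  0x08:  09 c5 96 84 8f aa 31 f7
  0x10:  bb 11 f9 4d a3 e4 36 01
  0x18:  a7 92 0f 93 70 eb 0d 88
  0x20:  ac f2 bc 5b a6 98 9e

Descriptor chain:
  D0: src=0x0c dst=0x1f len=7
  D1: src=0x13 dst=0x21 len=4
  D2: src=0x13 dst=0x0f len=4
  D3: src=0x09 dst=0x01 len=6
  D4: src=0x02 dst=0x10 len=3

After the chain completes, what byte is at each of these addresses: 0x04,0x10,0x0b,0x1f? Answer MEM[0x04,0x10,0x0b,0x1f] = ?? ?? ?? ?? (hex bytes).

  after D0: wrote 7B at 0x1f = 8faa31f7bb11f9
  after D1: wrote 4B at 0x21 = 4da3e436
  after D2: wrote 4B at 0x0f = 4da3e436
  after D3: wrote 6B at 0x01 = c596848faa31
  after D4: wrote 3B at 0x10 = 96848f
query mem[0x04]=0x8f, mem[0x10]=0x96, mem[0x0b]=0x84, mem[0x1f]=0x8f

MEM[0x04,0x10,0x0b,0x1f] = 8f 96 84 8f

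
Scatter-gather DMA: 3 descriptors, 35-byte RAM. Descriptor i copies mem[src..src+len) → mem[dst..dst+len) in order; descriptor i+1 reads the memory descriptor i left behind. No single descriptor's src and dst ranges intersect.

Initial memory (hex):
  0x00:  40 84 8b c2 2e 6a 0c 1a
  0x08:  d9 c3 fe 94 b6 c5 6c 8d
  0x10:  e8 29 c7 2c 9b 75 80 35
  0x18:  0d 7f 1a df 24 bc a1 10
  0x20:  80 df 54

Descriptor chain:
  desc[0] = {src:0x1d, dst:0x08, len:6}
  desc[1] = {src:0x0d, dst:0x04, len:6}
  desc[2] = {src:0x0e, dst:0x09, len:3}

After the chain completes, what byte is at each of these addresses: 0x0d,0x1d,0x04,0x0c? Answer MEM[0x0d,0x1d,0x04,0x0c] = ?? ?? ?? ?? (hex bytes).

D0: mem[0x08..0x0d] <- [bc a1 10 80 df 54]
D1: mem[0x04..0x09] <- [54 6c 8d e8 29 c7]
D2: mem[0x09..0x0b] <- [6c 8d e8]
query mem[0x0d]=0x54, mem[0x1d]=0xbc, mem[0x04]=0x54, mem[0x0c]=0xdf

MEM[0x0d,0x1d,0x04,0x0c] = 54 bc 54 df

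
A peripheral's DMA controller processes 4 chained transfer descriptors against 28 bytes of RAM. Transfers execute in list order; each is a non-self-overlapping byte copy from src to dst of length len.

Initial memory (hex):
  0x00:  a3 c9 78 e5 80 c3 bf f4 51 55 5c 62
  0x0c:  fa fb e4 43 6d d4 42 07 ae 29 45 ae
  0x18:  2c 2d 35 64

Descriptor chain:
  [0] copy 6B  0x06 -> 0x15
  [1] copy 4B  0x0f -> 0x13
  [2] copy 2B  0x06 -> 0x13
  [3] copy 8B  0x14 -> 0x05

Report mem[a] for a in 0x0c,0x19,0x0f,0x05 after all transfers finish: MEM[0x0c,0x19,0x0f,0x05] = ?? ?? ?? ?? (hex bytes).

MEM[0x0c,0x19,0x0f,0x05] = 64 5c 43 f4

  after D0: wrote 6B at 0x15 = bff451555c62
  after D1: wrote 4B at 0x13 = 436dd442
  after D2: wrote 2B at 0x13 = bff4
  after D3: wrote 8B at 0x05 = f4d44251555c6264
query mem[0x0c]=0x64, mem[0x19]=0x5c, mem[0x0f]=0x43, mem[0x05]=0xf4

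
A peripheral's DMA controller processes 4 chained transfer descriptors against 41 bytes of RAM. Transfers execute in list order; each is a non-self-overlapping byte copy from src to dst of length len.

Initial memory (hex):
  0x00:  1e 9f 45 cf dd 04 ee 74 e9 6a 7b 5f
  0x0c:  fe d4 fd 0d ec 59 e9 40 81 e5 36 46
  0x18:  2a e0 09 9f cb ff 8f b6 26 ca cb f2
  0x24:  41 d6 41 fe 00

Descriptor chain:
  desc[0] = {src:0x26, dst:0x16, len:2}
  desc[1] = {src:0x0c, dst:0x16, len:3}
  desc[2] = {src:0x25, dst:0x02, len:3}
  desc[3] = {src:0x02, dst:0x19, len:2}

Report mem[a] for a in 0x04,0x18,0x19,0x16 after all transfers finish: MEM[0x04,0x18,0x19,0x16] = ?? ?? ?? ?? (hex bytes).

  after D0: wrote 2B at 0x16 = 41fe
  after D1: wrote 3B at 0x16 = fed4fd
  after D2: wrote 3B at 0x02 = d641fe
  after D3: wrote 2B at 0x19 = d641
query mem[0x04]=0xfe, mem[0x18]=0xfd, mem[0x19]=0xd6, mem[0x16]=0xfe

MEM[0x04,0x18,0x19,0x16] = fe fd d6 fe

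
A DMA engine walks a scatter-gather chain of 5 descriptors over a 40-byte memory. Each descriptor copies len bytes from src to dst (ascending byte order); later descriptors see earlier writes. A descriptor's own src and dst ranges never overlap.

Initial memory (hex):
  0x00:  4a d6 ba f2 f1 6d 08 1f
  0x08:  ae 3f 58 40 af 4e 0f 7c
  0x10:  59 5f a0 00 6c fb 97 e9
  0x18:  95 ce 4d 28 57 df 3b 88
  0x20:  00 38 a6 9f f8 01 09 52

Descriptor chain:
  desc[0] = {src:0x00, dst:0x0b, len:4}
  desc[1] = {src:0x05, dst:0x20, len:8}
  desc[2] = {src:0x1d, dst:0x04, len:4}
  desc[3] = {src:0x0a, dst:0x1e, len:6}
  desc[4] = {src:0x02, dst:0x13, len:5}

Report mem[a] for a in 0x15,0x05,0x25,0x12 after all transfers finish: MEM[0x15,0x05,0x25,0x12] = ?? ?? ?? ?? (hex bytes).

MEM[0x15,0x05,0x25,0x12] = df 3b 58 a0

  after D0: wrote 4B at 0x0b = 4ad6baf2
  after D1: wrote 8B at 0x20 = 6d081fae3f584ad6
  after D2: wrote 4B at 0x04 = df3b886d
  after D3: wrote 6B at 0x1e = 584ad6baf27c
  after D4: wrote 5B at 0x13 = baf2df3b88
query mem[0x15]=0xdf, mem[0x05]=0x3b, mem[0x25]=0x58, mem[0x12]=0xa0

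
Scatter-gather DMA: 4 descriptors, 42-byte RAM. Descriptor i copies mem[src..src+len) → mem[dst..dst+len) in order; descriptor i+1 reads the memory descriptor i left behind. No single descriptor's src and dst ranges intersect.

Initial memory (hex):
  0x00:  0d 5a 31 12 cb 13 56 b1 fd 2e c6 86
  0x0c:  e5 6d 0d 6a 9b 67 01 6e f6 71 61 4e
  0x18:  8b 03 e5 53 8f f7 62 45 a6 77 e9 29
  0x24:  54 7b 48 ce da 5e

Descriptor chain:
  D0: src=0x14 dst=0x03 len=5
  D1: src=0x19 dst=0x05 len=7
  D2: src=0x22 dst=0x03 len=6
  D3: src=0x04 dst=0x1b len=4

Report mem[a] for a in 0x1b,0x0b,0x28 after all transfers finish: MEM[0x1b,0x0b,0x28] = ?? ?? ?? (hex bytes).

#0 dst[0x03+5] := {0xf6,0x71,0x61,0x4e,0x8b}
#1 dst[0x05+7] := {0x03,0xe5,0x53,0x8f,0xf7,0x62,0x45}
#2 dst[0x03+6] := {0xe9,0x29,0x54,0x7b,0x48,0xce}
#3 dst[0x1b+4] := {0x29,0x54,0x7b,0x48}
query mem[0x1b]=0x29, mem[0x0b]=0x45, mem[0x28]=0xda

MEM[0x1b,0x0b,0x28] = 29 45 da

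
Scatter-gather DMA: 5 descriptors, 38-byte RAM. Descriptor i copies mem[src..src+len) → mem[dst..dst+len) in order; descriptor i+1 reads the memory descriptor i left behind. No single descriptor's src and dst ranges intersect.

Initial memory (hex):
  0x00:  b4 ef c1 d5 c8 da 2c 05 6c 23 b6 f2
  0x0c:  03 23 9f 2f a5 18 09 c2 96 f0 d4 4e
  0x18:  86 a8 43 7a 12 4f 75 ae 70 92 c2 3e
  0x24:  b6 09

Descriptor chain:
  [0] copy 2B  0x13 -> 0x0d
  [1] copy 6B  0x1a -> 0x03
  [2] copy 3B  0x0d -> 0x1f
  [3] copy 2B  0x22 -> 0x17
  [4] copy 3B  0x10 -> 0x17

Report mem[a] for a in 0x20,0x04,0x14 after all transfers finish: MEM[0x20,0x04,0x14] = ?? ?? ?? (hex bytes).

D0: mem[0x0d..0x0e] <- [c2 96]
D1: mem[0x03..0x08] <- [43 7a 12 4f 75 ae]
D2: mem[0x1f..0x21] <- [c2 96 2f]
D3: mem[0x17..0x18] <- [c2 3e]
D4: mem[0x17..0x19] <- [a5 18 09]
query mem[0x20]=0x96, mem[0x04]=0x7a, mem[0x14]=0x96

MEM[0x20,0x04,0x14] = 96 7a 96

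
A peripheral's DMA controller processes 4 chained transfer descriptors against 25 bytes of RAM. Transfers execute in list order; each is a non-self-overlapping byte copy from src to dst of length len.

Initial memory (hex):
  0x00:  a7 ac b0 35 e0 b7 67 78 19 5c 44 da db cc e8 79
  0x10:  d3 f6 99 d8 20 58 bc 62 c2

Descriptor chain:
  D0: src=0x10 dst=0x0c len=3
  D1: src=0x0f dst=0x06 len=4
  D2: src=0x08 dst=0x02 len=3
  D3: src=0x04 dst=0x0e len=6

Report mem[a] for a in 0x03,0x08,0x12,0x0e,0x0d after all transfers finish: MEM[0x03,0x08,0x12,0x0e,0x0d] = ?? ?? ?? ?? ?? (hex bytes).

MEM[0x03,0x08,0x12,0x0e,0x0d] = 99 f6 f6 44 f6

D0: mem[0x0c..0x0e] <- [d3 f6 99]
D1: mem[0x06..0x09] <- [79 d3 f6 99]
D2: mem[0x02..0x04] <- [f6 99 44]
D3: mem[0x0e..0x13] <- [44 b7 79 d3 f6 99]
query mem[0x03]=0x99, mem[0x08]=0xf6, mem[0x12]=0xf6, mem[0x0e]=0x44, mem[0x0d]=0xf6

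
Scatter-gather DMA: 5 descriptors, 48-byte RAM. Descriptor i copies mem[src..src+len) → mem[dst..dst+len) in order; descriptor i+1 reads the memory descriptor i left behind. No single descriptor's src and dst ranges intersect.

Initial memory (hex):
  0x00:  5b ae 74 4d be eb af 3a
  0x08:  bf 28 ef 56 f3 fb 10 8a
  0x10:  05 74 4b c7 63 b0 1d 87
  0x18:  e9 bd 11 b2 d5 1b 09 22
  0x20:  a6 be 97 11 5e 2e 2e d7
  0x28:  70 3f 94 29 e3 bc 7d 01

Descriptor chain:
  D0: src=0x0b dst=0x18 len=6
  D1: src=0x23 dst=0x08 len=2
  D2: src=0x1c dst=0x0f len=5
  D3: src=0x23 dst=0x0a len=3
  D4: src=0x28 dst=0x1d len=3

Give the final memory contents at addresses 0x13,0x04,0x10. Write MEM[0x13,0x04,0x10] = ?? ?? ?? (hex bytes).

#0 dst[0x18+6] := {0x56,0xf3,0xfb,0x10,0x8a,0x05}
#1 dst[0x08+2] := {0x11,0x5e}
#2 dst[0x0f+5] := {0x8a,0x05,0x09,0x22,0xa6}
#3 dst[0x0a+3] := {0x11,0x5e,0x2e}
#4 dst[0x1d+3] := {0x70,0x3f,0x94}
query mem[0x13]=0xa6, mem[0x04]=0xbe, mem[0x10]=0x05

MEM[0x13,0x04,0x10] = a6 be 05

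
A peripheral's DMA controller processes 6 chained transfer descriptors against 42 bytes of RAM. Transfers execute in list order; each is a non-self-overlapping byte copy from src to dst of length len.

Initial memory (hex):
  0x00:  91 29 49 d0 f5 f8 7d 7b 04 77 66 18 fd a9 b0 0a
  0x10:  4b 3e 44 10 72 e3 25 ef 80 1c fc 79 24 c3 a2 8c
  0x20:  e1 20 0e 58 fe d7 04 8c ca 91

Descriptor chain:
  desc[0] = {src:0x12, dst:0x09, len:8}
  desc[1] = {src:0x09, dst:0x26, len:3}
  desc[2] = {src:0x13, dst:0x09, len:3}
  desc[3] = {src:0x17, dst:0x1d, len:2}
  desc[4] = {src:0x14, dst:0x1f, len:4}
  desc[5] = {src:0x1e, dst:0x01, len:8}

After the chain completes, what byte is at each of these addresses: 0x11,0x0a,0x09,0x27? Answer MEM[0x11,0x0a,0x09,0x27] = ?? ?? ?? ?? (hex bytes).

MEM[0x11,0x0a,0x09,0x27] = 3e 72 10 10

D0: mem[0x09..0x10] <- [44 10 72 e3 25 ef 80 1c]
D1: mem[0x26..0x28] <- [44 10 72]
D2: mem[0x09..0x0b] <- [10 72 e3]
D3: mem[0x1d..0x1e] <- [ef 80]
D4: mem[0x1f..0x22] <- [72 e3 25 ef]
D5: mem[0x01..0x08] <- [80 72 e3 25 ef 58 fe d7]
query mem[0x11]=0x3e, mem[0x0a]=0x72, mem[0x09]=0x10, mem[0x27]=0x10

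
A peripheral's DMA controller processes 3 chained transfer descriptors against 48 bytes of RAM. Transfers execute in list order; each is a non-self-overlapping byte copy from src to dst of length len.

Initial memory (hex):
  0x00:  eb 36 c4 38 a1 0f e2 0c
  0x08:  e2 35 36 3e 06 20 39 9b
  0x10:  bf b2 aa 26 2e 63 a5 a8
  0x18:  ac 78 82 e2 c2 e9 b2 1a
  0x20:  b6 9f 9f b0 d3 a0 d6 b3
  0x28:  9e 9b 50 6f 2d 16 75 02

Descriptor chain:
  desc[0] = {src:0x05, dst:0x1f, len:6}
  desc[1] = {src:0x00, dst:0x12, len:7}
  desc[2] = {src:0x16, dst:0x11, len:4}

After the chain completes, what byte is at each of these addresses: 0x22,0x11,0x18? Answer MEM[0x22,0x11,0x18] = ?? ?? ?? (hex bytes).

MEM[0x22,0x11,0x18] = e2 a1 e2

[0] 0x05->0x1f len=6 : 0f e2 0c e2 35 36
[1] 0x00->0x12 len=7 : eb 36 c4 38 a1 0f e2
[2] 0x16->0x11 len=4 : a1 0f e2 78
query mem[0x22]=0xe2, mem[0x11]=0xa1, mem[0x18]=0xe2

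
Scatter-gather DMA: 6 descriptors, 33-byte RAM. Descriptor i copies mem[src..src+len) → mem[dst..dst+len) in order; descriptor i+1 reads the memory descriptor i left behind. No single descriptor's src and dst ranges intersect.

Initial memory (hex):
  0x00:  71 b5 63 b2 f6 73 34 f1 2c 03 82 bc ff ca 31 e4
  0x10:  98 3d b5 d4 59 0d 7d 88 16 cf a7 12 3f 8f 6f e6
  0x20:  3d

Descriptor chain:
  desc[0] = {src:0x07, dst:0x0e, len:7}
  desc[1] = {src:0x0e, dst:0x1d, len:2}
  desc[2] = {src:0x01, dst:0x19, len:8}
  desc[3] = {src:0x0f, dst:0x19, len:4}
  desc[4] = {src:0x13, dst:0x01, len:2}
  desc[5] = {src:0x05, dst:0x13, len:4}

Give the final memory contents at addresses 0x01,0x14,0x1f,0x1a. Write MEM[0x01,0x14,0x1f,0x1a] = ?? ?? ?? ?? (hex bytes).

MEM[0x01,0x14,0x1f,0x1a] = ff 34 f1 03

  after D0: wrote 7B at 0x0e = f12c0382bcffca
  after D1: wrote 2B at 0x1d = f12c
  after D2: wrote 8B at 0x19 = b563b2f67334f12c
  after D3: wrote 4B at 0x19 = 2c0382bc
  after D4: wrote 2B at 0x01 = ffca
  after D5: wrote 4B at 0x13 = 7334f12c
query mem[0x01]=0xff, mem[0x14]=0x34, mem[0x1f]=0xf1, mem[0x1a]=0x03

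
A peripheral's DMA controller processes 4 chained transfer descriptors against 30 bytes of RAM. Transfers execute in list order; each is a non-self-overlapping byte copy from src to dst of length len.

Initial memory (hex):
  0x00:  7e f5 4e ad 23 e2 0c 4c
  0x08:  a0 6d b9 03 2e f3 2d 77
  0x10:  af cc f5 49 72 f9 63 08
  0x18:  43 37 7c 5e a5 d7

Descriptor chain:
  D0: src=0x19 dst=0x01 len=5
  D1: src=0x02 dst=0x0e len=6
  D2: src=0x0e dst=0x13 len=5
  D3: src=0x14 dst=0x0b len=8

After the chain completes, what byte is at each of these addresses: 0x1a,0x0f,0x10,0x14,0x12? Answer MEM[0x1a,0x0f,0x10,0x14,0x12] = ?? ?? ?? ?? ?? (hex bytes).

#0 dst[0x01+5] := {0x37,0x7c,0x5e,0xa5,0xd7}
#1 dst[0x0e+6] := {0x7c,0x5e,0xa5,0xd7,0x0c,0x4c}
#2 dst[0x13+5] := {0x7c,0x5e,0xa5,0xd7,0x0c}
#3 dst[0x0b+8] := {0x5e,0xa5,0xd7,0x0c,0x43,0x37,0x7c,0x5e}
query mem[0x1a]=0x7c, mem[0x0f]=0x43, mem[0x10]=0x37, mem[0x14]=0x5e, mem[0x12]=0x5e

MEM[0x1a,0x0f,0x10,0x14,0x12] = 7c 43 37 5e 5e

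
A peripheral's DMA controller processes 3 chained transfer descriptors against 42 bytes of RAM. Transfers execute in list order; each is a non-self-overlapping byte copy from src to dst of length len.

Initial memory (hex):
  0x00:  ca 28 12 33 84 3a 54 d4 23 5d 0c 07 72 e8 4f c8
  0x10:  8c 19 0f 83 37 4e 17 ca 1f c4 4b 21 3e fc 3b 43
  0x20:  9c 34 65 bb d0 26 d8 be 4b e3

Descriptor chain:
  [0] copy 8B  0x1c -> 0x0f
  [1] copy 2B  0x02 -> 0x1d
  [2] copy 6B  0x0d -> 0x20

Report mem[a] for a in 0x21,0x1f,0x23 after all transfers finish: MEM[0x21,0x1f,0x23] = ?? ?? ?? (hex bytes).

D0: mem[0x0f..0x16] <- [3e fc 3b 43 9c 34 65 bb]
D1: mem[0x1d..0x1e] <- [12 33]
D2: mem[0x20..0x25] <- [e8 4f 3e fc 3b 43]
query mem[0x21]=0x4f, mem[0x1f]=0x43, mem[0x23]=0xfc

MEM[0x21,0x1f,0x23] = 4f 43 fc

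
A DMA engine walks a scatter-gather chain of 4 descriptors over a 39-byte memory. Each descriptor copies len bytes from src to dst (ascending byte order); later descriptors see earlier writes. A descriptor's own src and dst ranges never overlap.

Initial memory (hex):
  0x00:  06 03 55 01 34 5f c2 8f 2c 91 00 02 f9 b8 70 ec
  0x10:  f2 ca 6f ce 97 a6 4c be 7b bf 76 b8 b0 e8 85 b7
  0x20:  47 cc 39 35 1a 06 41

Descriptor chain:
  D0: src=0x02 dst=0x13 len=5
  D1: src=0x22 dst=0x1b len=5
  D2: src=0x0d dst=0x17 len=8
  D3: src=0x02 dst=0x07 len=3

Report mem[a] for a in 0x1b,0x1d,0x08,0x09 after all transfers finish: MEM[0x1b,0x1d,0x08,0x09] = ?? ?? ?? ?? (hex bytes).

[0] 0x02->0x13 len=5 : 55 01 34 5f c2
[1] 0x22->0x1b len=5 : 39 35 1a 06 41
[2] 0x0d->0x17 len=8 : b8 70 ec f2 ca 6f 55 01
[3] 0x02->0x07 len=3 : 55 01 34
query mem[0x1b]=0xca, mem[0x1d]=0x55, mem[0x08]=0x01, mem[0x09]=0x34

MEM[0x1b,0x1d,0x08,0x09] = ca 55 01 34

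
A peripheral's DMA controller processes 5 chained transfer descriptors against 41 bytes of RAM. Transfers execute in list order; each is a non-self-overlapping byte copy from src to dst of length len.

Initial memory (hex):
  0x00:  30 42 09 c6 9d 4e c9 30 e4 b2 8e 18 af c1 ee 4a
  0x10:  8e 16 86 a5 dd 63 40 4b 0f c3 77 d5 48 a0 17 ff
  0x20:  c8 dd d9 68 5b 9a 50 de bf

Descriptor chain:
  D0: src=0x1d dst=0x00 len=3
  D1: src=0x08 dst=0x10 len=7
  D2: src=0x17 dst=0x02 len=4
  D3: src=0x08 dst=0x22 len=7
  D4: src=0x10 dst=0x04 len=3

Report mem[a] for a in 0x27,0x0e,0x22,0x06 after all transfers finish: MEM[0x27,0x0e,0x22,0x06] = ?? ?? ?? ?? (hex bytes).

MEM[0x27,0x0e,0x22,0x06] = c1 ee e4 8e

#0 dst[0x00+3] := {0xa0,0x17,0xff}
#1 dst[0x10+7] := {0xe4,0xb2,0x8e,0x18,0xaf,0xc1,0xee}
#2 dst[0x02+4] := {0x4b,0x0f,0xc3,0x77}
#3 dst[0x22+7] := {0xe4,0xb2,0x8e,0x18,0xaf,0xc1,0xee}
#4 dst[0x04+3] := {0xe4,0xb2,0x8e}
query mem[0x27]=0xc1, mem[0x0e]=0xee, mem[0x22]=0xe4, mem[0x06]=0x8e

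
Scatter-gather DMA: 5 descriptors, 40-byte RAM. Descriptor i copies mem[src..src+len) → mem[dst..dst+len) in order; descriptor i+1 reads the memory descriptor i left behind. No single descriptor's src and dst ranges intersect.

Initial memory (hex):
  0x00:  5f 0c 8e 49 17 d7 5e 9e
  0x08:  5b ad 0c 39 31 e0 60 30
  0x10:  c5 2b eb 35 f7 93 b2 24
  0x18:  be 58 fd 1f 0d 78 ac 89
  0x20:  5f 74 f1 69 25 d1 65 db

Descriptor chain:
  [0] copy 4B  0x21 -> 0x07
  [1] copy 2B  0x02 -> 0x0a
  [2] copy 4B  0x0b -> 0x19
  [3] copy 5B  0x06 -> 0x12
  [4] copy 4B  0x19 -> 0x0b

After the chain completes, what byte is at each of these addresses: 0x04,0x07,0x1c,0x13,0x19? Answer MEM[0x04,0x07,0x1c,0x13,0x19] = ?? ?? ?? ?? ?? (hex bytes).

MEM[0x04,0x07,0x1c,0x13,0x19] = 17 74 60 74 49

D0: mem[0x07..0x0a] <- [74 f1 69 25]
D1: mem[0x0a..0x0b] <- [8e 49]
D2: mem[0x19..0x1c] <- [49 31 e0 60]
D3: mem[0x12..0x16] <- [5e 74 f1 69 8e]
D4: mem[0x0b..0x0e] <- [49 31 e0 60]
query mem[0x04]=0x17, mem[0x07]=0x74, mem[0x1c]=0x60, mem[0x13]=0x74, mem[0x19]=0x49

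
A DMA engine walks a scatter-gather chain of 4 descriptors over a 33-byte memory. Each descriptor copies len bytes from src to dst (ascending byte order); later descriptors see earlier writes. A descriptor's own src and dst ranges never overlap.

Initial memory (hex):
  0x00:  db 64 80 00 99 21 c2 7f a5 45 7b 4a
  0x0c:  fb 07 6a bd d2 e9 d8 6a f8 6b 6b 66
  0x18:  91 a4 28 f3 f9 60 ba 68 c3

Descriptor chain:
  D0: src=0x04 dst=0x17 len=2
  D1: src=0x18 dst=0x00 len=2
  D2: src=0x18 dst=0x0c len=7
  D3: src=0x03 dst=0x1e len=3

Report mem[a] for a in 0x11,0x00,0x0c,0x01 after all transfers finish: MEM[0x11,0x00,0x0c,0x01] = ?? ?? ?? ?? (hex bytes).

[0] 0x04->0x17 len=2 : 99 21
[1] 0x18->0x00 len=2 : 21 a4
[2] 0x18->0x0c len=7 : 21 a4 28 f3 f9 60 ba
[3] 0x03->0x1e len=3 : 00 99 21
query mem[0x11]=0x60, mem[0x00]=0x21, mem[0x0c]=0x21, mem[0x01]=0xa4

MEM[0x11,0x00,0x0c,0x01] = 60 21 21 a4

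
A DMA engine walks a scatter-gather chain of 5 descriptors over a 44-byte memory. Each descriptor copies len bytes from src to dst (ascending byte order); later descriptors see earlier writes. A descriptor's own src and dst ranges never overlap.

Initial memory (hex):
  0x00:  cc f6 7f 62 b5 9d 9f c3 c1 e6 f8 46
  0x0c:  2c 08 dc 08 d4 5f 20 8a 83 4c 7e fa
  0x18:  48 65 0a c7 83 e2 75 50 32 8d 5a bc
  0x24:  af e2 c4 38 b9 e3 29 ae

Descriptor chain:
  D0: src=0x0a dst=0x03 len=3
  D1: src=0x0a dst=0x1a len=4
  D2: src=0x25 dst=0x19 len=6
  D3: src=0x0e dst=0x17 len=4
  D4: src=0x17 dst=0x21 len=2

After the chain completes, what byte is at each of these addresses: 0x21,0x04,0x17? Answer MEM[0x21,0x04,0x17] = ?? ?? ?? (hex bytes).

#0 dst[0x03+3] := {0xf8,0x46,0x2c}
#1 dst[0x1a+4] := {0xf8,0x46,0x2c,0x08}
#2 dst[0x19+6] := {0xe2,0xc4,0x38,0xb9,0xe3,0x29}
#3 dst[0x17+4] := {0xdc,0x08,0xd4,0x5f}
#4 dst[0x21+2] := {0xdc,0x08}
query mem[0x21]=0xdc, mem[0x04]=0x46, mem[0x17]=0xdc

MEM[0x21,0x04,0x17] = dc 46 dc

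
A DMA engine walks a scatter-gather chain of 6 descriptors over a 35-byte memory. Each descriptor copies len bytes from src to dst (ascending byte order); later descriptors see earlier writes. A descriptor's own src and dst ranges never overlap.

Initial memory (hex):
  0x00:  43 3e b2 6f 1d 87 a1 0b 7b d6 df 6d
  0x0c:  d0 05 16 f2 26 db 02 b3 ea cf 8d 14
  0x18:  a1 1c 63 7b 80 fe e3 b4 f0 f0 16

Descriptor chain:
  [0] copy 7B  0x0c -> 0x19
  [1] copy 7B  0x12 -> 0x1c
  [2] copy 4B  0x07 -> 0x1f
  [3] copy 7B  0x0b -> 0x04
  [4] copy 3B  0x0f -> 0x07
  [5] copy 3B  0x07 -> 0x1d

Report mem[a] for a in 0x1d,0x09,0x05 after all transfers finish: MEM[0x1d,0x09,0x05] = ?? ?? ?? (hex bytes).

[0] 0x0c->0x19 len=7 : d0 05 16 f2 26 db 02
[1] 0x12->0x1c len=7 : 02 b3 ea cf 8d 14 a1
[2] 0x07->0x1f len=4 : 0b 7b d6 df
[3] 0x0b->0x04 len=7 : 6d d0 05 16 f2 26 db
[4] 0x0f->0x07 len=3 : f2 26 db
[5] 0x07->0x1d len=3 : f2 26 db
query mem[0x1d]=0xf2, mem[0x09]=0xdb, mem[0x05]=0xd0

MEM[0x1d,0x09,0x05] = f2 db d0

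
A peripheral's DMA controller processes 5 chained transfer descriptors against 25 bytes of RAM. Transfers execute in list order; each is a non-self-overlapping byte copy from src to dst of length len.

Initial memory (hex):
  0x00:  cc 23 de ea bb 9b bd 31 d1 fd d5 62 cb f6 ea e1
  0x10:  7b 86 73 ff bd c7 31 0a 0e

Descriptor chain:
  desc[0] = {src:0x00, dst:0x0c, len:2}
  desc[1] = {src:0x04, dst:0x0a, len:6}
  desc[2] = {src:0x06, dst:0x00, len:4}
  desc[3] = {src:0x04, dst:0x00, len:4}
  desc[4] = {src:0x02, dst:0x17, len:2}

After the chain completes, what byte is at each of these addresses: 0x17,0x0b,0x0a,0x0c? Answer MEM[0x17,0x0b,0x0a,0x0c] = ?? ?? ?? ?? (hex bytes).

[0] 0x00->0x0c len=2 : cc 23
[1] 0x04->0x0a len=6 : bb 9b bd 31 d1 fd
[2] 0x06->0x00 len=4 : bd 31 d1 fd
[3] 0x04->0x00 len=4 : bb 9b bd 31
[4] 0x02->0x17 len=2 : bd 31
query mem[0x17]=0xbd, mem[0x0b]=0x9b, mem[0x0a]=0xbb, mem[0x0c]=0xbd

MEM[0x17,0x0b,0x0a,0x0c] = bd 9b bb bd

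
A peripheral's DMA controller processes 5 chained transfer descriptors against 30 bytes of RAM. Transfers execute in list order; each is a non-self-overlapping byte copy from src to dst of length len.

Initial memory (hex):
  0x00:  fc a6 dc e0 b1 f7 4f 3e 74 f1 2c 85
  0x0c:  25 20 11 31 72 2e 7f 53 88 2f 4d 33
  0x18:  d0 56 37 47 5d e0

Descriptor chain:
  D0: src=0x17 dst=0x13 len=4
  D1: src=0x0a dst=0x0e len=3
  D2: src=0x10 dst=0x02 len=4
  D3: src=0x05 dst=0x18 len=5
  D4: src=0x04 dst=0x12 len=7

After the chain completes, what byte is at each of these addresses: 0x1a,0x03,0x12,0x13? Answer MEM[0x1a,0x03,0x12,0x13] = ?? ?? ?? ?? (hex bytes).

MEM[0x1a,0x03,0x12,0x13] = 3e 2e 7f 33

  after D0: wrote 4B at 0x13 = 33d05637
  after D1: wrote 3B at 0x0e = 2c8525
  after D2: wrote 4B at 0x02 = 252e7f33
  after D3: wrote 5B at 0x18 = 334f3e74f1
  after D4: wrote 7B at 0x12 = 7f334f3e74f12c
query mem[0x1a]=0x3e, mem[0x03]=0x2e, mem[0x12]=0x7f, mem[0x13]=0x33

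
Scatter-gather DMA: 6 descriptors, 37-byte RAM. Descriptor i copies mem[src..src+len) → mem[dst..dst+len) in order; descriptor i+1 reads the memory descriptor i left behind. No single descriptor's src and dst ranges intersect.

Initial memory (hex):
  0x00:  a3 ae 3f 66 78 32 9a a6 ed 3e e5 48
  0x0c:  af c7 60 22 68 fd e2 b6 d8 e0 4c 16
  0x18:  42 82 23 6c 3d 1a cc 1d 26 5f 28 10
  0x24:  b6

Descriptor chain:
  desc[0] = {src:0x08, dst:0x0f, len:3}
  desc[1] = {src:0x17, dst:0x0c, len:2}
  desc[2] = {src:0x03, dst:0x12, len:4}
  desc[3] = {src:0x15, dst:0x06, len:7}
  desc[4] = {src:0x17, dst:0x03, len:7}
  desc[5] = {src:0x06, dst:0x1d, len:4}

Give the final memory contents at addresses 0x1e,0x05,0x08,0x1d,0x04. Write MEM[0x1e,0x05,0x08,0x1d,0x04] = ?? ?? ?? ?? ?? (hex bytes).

MEM[0x1e,0x05,0x08,0x1d,0x04] = 6c 82 3d 23 42

  after D0: wrote 3B at 0x0f = ed3ee5
  after D1: wrote 2B at 0x0c = 1642
  after D2: wrote 4B at 0x12 = 6678329a
  after D3: wrote 7B at 0x06 = 9a4c164282236c
  after D4: wrote 7B at 0x03 = 164282236c3d1a
  after D5: wrote 4B at 0x1d = 236c3d1a
query mem[0x1e]=0x6c, mem[0x05]=0x82, mem[0x08]=0x3d, mem[0x1d]=0x23, mem[0x04]=0x42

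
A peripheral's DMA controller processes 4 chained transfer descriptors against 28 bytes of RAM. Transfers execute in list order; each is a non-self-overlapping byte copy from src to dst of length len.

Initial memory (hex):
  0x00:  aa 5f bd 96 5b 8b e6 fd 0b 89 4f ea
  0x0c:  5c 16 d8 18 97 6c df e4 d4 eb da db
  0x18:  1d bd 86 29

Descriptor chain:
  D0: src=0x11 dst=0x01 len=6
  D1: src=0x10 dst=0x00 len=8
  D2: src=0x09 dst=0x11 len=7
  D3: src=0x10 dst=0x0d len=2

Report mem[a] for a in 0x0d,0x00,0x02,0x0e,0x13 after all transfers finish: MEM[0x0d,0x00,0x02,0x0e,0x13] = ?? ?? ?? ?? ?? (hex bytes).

MEM[0x0d,0x00,0x02,0x0e,0x13] = 97 97 df 89 ea

[0] 0x11->0x01 len=6 : 6c df e4 d4 eb da
[1] 0x10->0x00 len=8 : 97 6c df e4 d4 eb da db
[2] 0x09->0x11 len=7 : 89 4f ea 5c 16 d8 18
[3] 0x10->0x0d len=2 : 97 89
query mem[0x0d]=0x97, mem[0x00]=0x97, mem[0x02]=0xdf, mem[0x0e]=0x89, mem[0x13]=0xea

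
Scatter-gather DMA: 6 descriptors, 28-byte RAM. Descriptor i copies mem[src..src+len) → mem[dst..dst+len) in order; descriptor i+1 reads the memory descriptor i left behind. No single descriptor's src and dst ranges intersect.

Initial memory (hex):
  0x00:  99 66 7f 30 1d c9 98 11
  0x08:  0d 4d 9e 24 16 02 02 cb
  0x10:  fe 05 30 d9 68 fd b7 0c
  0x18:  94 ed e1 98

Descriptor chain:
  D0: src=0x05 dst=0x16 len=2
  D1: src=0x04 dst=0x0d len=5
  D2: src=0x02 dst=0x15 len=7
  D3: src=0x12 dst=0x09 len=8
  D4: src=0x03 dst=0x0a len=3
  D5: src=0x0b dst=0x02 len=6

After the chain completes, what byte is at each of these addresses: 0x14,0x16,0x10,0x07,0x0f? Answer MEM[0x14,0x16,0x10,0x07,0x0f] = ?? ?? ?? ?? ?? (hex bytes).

MEM[0x14,0x16,0x10,0x07,0x0f] = 68 30 98 98 c9

D0: mem[0x16..0x17] <- [c9 98]
D1: mem[0x0d..0x11] <- [1d c9 98 11 0d]
D2: mem[0x15..0x1b] <- [7f 30 1d c9 98 11 0d]
D3: mem[0x09..0x10] <- [30 d9 68 7f 30 1d c9 98]
D4: mem[0x0a..0x0c] <- [30 1d c9]
D5: mem[0x02..0x07] <- [1d c9 30 1d c9 98]
query mem[0x14]=0x68, mem[0x16]=0x30, mem[0x10]=0x98, mem[0x07]=0x98, mem[0x0f]=0xc9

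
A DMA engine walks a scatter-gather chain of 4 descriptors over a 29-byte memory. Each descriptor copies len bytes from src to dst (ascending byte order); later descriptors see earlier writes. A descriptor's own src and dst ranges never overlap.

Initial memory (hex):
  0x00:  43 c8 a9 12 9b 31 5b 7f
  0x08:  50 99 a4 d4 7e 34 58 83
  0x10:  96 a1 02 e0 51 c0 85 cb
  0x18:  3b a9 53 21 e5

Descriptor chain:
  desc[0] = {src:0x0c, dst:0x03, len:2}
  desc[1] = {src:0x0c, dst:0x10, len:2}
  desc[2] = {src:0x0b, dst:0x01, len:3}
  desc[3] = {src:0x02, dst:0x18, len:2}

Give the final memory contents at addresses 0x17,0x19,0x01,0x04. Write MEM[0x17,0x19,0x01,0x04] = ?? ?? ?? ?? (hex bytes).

MEM[0x17,0x19,0x01,0x04] = cb 34 d4 34

D0: mem[0x03..0x04] <- [7e 34]
D1: mem[0x10..0x11] <- [7e 34]
D2: mem[0x01..0x03] <- [d4 7e 34]
D3: mem[0x18..0x19] <- [7e 34]
query mem[0x17]=0xcb, mem[0x19]=0x34, mem[0x01]=0xd4, mem[0x04]=0x34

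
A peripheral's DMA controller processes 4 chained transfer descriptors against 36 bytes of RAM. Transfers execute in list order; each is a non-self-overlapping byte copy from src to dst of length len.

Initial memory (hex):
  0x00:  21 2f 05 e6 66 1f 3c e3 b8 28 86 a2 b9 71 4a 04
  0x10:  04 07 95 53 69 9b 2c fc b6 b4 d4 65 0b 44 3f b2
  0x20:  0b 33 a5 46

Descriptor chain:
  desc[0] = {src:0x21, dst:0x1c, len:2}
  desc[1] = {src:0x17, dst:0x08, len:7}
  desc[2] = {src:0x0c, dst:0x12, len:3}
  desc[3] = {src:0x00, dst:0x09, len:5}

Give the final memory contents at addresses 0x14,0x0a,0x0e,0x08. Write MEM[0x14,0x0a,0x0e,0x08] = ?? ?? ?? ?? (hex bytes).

MEM[0x14,0x0a,0x0e,0x08] = a5 2f a5 fc

D0: mem[0x1c..0x1d] <- [33 a5]
D1: mem[0x08..0x0e] <- [fc b6 b4 d4 65 33 a5]
D2: mem[0x12..0x14] <- [65 33 a5]
D3: mem[0x09..0x0d] <- [21 2f 05 e6 66]
query mem[0x14]=0xa5, mem[0x0a]=0x2f, mem[0x0e]=0xa5, mem[0x08]=0xfc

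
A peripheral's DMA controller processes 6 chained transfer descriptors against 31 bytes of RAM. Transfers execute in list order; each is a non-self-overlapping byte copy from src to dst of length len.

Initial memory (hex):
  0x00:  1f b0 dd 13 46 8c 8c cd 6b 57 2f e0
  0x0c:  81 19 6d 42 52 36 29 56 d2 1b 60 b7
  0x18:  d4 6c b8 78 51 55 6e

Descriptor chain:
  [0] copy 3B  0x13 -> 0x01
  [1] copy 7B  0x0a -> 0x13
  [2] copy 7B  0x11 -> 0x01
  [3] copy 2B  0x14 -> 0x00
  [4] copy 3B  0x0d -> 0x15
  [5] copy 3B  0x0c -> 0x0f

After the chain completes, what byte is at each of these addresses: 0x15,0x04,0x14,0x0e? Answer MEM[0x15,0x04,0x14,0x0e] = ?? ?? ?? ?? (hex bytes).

D0: mem[0x01..0x03] <- [56 d2 1b]
D1: mem[0x13..0x19] <- [2f e0 81 19 6d 42 52]
D2: mem[0x01..0x07] <- [36 29 2f e0 81 19 6d]
D3: mem[0x00..0x01] <- [e0 81]
D4: mem[0x15..0x17] <- [19 6d 42]
D5: mem[0x0f..0x11] <- [81 19 6d]
query mem[0x15]=0x19, mem[0x04]=0xe0, mem[0x14]=0xe0, mem[0x0e]=0x6d

MEM[0x15,0x04,0x14,0x0e] = 19 e0 e0 6d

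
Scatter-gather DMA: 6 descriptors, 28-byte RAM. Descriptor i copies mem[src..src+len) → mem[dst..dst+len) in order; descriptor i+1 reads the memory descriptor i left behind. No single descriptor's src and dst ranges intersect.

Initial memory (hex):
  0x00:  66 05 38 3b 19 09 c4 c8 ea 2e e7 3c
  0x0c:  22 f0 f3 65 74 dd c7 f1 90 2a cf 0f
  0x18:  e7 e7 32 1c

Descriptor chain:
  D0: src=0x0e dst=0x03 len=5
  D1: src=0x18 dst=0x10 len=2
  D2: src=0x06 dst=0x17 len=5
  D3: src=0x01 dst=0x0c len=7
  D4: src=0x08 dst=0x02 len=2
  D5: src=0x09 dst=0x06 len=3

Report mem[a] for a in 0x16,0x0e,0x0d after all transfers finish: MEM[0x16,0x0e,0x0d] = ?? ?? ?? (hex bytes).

  after D0: wrote 5B at 0x03 = f36574ddc7
  after D1: wrote 2B at 0x10 = e7e7
  after D2: wrote 5B at 0x17 = ddc7ea2ee7
  after D3: wrote 7B at 0x0c = 0538f36574ddc7
  after D4: wrote 2B at 0x02 = ea2e
  after D5: wrote 3B at 0x06 = 2ee73c
query mem[0x16]=0xcf, mem[0x0e]=0xf3, mem[0x0d]=0x38

MEM[0x16,0x0e,0x0d] = cf f3 38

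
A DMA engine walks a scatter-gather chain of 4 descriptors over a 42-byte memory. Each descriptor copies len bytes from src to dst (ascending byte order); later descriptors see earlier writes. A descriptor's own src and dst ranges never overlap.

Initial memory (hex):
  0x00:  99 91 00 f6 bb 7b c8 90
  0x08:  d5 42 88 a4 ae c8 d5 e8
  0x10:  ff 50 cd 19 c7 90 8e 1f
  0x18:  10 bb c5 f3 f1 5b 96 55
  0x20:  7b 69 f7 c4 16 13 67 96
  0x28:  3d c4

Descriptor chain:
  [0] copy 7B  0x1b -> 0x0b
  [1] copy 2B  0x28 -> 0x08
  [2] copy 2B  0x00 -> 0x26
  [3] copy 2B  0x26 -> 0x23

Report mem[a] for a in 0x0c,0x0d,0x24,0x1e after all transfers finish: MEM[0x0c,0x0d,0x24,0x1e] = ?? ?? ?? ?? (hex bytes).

#0 dst[0x0b+7] := {0xf3,0xf1,0x5b,0x96,0x55,0x7b,0x69}
#1 dst[0x08+2] := {0x3d,0xc4}
#2 dst[0x26+2] := {0x99,0x91}
#3 dst[0x23+2] := {0x99,0x91}
query mem[0x0c]=0xf1, mem[0x0d]=0x5b, mem[0x24]=0x91, mem[0x1e]=0x96

MEM[0x0c,0x0d,0x24,0x1e] = f1 5b 91 96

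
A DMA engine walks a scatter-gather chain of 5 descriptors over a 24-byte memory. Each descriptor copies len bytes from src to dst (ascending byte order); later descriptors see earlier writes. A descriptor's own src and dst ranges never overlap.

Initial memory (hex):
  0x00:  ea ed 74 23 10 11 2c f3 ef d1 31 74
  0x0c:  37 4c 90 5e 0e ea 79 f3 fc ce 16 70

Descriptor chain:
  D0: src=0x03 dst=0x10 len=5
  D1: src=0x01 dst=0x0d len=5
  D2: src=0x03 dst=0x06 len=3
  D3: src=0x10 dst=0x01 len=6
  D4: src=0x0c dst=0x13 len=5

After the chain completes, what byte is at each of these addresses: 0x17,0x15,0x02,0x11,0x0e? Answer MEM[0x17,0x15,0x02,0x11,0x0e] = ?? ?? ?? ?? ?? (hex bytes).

#0 dst[0x10+5] := {0x23,0x10,0x11,0x2c,0xf3}
#1 dst[0x0d+5] := {0xed,0x74,0x23,0x10,0x11}
#2 dst[0x06+3] := {0x23,0x10,0x11}
#3 dst[0x01+6] := {0x10,0x11,0x11,0x2c,0xf3,0xce}
#4 dst[0x13+5] := {0x37,0xed,0x74,0x23,0x10}
query mem[0x17]=0x10, mem[0x15]=0x74, mem[0x02]=0x11, mem[0x11]=0x11, mem[0x0e]=0x74

MEM[0x17,0x15,0x02,0x11,0x0e] = 10 74 11 11 74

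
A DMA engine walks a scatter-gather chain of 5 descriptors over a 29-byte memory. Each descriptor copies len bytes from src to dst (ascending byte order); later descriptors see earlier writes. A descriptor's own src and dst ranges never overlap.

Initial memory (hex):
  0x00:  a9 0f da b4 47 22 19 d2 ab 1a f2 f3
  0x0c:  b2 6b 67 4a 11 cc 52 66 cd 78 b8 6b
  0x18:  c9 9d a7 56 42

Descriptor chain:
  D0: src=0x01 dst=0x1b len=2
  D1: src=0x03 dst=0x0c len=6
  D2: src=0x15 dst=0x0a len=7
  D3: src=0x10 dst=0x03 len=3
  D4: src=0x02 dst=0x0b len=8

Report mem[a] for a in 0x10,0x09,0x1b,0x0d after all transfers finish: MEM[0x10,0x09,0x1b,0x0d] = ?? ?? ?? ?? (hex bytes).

#0 dst[0x1b+2] := {0x0f,0xda}
#1 dst[0x0c+6] := {0xb4,0x47,0x22,0x19,0xd2,0xab}
#2 dst[0x0a+7] := {0x78,0xb8,0x6b,0xc9,0x9d,0xa7,0x0f}
#3 dst[0x03+3] := {0x0f,0xab,0x52}
#4 dst[0x0b+8] := {0xda,0x0f,0xab,0x52,0x19,0xd2,0xab,0x1a}
query mem[0x10]=0xd2, mem[0x09]=0x1a, mem[0x1b]=0x0f, mem[0x0d]=0xab

MEM[0x10,0x09,0x1b,0x0d] = d2 1a 0f ab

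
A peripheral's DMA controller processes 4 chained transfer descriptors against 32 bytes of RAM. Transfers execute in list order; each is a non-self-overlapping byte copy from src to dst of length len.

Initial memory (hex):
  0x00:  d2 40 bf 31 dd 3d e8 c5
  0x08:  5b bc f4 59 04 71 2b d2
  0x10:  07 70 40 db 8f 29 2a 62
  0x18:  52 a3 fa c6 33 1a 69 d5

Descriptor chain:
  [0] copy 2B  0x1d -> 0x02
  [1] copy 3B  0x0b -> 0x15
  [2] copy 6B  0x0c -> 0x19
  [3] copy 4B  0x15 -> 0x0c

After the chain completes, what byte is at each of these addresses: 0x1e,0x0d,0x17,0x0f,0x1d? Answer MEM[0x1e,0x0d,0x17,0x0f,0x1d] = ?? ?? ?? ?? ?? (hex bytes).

MEM[0x1e,0x0d,0x17,0x0f,0x1d] = 70 04 71 52 07

D0: mem[0x02..0x03] <- [1a 69]
D1: mem[0x15..0x17] <- [59 04 71]
D2: mem[0x19..0x1e] <- [04 71 2b d2 07 70]
D3: mem[0x0c..0x0f] <- [59 04 71 52]
query mem[0x1e]=0x70, mem[0x0d]=0x04, mem[0x17]=0x71, mem[0x0f]=0x52, mem[0x1d]=0x07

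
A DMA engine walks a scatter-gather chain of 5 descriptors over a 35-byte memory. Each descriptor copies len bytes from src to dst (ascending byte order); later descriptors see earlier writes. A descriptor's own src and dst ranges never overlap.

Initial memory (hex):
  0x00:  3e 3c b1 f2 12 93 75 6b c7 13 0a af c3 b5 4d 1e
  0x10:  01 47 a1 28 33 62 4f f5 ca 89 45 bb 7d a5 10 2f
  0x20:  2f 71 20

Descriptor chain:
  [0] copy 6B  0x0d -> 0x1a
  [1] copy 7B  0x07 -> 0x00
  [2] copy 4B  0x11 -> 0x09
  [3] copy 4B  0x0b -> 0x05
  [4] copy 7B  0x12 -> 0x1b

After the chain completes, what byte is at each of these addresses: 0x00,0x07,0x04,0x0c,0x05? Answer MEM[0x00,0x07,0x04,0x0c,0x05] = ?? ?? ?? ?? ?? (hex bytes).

[0] 0x0d->0x1a len=6 : b5 4d 1e 01 47 a1
[1] 0x07->0x00 len=7 : 6b c7 13 0a af c3 b5
[2] 0x11->0x09 len=4 : 47 a1 28 33
[3] 0x0b->0x05 len=4 : 28 33 b5 4d
[4] 0x12->0x1b len=7 : a1 28 33 62 4f f5 ca
query mem[0x00]=0x6b, mem[0x07]=0xb5, mem[0x04]=0xaf, mem[0x0c]=0x33, mem[0x05]=0x28

MEM[0x00,0x07,0x04,0x0c,0x05] = 6b b5 af 33 28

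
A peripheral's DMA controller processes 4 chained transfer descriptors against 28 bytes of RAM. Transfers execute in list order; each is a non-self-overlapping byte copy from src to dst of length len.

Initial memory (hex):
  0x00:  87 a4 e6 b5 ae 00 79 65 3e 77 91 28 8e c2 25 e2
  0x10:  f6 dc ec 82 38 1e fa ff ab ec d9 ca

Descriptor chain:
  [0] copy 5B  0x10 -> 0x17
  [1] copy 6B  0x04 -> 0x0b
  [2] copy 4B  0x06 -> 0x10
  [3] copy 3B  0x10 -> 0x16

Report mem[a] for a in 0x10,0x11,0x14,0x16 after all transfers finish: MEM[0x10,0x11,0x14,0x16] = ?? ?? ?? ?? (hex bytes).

D0: mem[0x17..0x1b] <- [f6 dc ec 82 38]
D1: mem[0x0b..0x10] <- [ae 00 79 65 3e 77]
D2: mem[0x10..0x13] <- [79 65 3e 77]
D3: mem[0x16..0x18] <- [79 65 3e]
query mem[0x10]=0x79, mem[0x11]=0x65, mem[0x14]=0x38, mem[0x16]=0x79

MEM[0x10,0x11,0x14,0x16] = 79 65 38 79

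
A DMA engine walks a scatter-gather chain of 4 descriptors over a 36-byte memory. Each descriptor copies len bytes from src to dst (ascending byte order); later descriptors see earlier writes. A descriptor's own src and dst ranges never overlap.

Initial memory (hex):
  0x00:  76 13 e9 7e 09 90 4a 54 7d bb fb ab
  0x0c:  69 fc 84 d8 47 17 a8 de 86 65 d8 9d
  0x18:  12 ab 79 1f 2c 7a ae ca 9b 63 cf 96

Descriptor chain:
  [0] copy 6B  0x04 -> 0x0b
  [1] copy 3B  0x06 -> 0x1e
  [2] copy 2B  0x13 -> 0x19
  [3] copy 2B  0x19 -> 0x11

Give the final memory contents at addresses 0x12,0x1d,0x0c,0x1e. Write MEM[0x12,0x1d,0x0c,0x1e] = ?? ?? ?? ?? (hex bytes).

#0 dst[0x0b+6] := {0x09,0x90,0x4a,0x54,0x7d,0xbb}
#1 dst[0x1e+3] := {0x4a,0x54,0x7d}
#2 dst[0x19+2] := {0xde,0x86}
#3 dst[0x11+2] := {0xde,0x86}
query mem[0x12]=0x86, mem[0x1d]=0x7a, mem[0x0c]=0x90, mem[0x1e]=0x4a

MEM[0x12,0x1d,0x0c,0x1e] = 86 7a 90 4a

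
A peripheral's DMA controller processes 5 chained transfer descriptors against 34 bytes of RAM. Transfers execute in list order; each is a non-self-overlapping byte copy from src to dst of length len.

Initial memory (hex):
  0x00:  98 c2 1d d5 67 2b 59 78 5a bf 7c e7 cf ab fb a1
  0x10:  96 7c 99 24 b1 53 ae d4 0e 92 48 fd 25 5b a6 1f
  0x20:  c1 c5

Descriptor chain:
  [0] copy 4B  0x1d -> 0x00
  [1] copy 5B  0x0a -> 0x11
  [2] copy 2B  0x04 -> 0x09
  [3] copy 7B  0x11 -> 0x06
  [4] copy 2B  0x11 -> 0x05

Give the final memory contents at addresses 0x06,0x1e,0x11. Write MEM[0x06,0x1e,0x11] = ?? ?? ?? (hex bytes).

MEM[0x06,0x1e,0x11] = e7 a6 7c

D0: mem[0x00..0x03] <- [5b a6 1f c1]
D1: mem[0x11..0x15] <- [7c e7 cf ab fb]
D2: mem[0x09..0x0a] <- [67 2b]
D3: mem[0x06..0x0c] <- [7c e7 cf ab fb ae d4]
D4: mem[0x05..0x06] <- [7c e7]
query mem[0x06]=0xe7, mem[0x1e]=0xa6, mem[0x11]=0x7c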